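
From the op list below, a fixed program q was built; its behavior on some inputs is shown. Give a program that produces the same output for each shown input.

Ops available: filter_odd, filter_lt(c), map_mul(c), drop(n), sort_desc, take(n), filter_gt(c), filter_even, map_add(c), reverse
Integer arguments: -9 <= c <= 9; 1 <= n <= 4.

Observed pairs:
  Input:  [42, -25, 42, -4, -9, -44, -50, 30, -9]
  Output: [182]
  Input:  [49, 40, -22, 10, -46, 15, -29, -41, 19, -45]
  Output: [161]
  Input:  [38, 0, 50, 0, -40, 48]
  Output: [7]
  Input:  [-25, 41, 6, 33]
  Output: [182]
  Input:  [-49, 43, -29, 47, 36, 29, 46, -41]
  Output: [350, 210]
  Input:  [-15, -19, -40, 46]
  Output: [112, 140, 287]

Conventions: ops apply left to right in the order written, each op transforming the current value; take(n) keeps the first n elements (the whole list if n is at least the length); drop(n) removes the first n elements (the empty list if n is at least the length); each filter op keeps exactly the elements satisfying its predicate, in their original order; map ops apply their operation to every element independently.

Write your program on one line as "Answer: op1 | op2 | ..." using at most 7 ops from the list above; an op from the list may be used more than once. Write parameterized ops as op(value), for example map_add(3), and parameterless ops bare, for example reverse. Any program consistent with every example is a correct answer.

reverse | map_add(-1) | reverse | take(3) | map_mul(-7) | filter_gt(0)

Check, running the answer program on each example:
  [42, -25, 42, -4, -9, -44, -50, 30, -9] -> [-9, 30, -50, -44, -9, -4, 42, -25, 42] -> [-10, 29, -51, -45, -10, -5, 41, -26, 41] -> [41, -26, 41, -5, -10, -45, -51, 29, -10] -> [41, -26, 41] -> [-287, 182, -287] -> [182]
  [49, 40, -22, 10, -46, 15, -29, -41, 19, -45] -> [-45, 19, -41, -29, 15, -46, 10, -22, 40, 49] -> [-46, 18, -42, -30, 14, -47, 9, -23, 39, 48] -> [48, 39, -23, 9, -47, 14, -30, -42, 18, -46] -> [48, 39, -23] -> [-336, -273, 161] -> [161]
  [38, 0, 50, 0, -40, 48] -> [48, -40, 0, 50, 0, 38] -> [47, -41, -1, 49, -1, 37] -> [37, -1, 49, -1, -41, 47] -> [37, -1, 49] -> [-259, 7, -343] -> [7]
  [-25, 41, 6, 33] -> [33, 6, 41, -25] -> [32, 5, 40, -26] -> [-26, 40, 5, 32] -> [-26, 40, 5] -> [182, -280, -35] -> [182]
  [-49, 43, -29, 47, 36, 29, 46, -41] -> [-41, 46, 29, 36, 47, -29, 43, -49] -> [-42, 45, 28, 35, 46, -30, 42, -50] -> [-50, 42, -30, 46, 35, 28, 45, -42] -> [-50, 42, -30] -> [350, -294, 210] -> [350, 210]
  [-15, -19, -40, 46] -> [46, -40, -19, -15] -> [45, -41, -20, -16] -> [-16, -20, -41, 45] -> [-16, -20, -41] -> [112, 140, 287] -> [112, 140, 287]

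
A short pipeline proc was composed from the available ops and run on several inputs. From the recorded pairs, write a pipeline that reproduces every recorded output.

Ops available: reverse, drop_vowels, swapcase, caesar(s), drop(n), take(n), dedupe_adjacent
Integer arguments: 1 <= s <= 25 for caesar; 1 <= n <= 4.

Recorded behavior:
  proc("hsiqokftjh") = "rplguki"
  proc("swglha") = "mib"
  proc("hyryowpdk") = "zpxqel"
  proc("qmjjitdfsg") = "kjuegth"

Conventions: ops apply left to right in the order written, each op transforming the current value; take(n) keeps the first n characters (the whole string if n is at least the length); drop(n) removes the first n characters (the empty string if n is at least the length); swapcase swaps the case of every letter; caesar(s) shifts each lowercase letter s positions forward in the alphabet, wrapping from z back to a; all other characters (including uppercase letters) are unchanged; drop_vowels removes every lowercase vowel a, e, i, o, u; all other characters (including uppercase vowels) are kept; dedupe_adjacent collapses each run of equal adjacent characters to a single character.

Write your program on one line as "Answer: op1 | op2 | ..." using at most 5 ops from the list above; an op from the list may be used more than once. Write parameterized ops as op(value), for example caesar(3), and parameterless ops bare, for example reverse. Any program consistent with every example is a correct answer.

caesar(8) | drop(1) | caesar(19) | drop(2)

Check, running the answer program on each example:
  "hsiqokftjh" -> "paqywsnbrp" -> "aqywsnbrp" -> "tjrplguki" -> "rplguki"
  "swglha" -> "aeotpi" -> "eotpi" -> "xhmib" -> "mib"
  "hyryowpdk" -> "pgzgwexls" -> "gzgwexls" -> "zszpxqel" -> "zpxqel"
  "qmjjitdfsg" -> "yurrqblnao" -> "urrqblnao" -> "nkkjuegth" -> "kjuegth"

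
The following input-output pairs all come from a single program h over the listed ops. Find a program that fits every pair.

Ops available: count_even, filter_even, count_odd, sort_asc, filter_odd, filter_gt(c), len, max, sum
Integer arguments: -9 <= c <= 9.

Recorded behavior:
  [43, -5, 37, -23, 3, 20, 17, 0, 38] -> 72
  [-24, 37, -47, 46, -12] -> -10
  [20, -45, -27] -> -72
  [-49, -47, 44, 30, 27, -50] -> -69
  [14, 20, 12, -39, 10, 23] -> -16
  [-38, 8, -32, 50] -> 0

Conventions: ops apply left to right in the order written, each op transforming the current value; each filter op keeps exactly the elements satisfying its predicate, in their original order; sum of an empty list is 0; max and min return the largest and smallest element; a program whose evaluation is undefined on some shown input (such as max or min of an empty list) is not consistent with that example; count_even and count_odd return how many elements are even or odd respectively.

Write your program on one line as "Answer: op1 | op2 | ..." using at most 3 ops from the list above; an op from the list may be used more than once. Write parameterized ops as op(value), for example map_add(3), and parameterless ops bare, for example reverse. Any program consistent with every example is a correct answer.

filter_odd | sum

Check, running the answer program on each example:
  [43, -5, 37, -23, 3, 20, 17, 0, 38] -> [43, -5, 37, -23, 3, 17] -> 72
  [-24, 37, -47, 46, -12] -> [37, -47] -> -10
  [20, -45, -27] -> [-45, -27] -> -72
  [-49, -47, 44, 30, 27, -50] -> [-49, -47, 27] -> -69
  [14, 20, 12, -39, 10, 23] -> [-39, 23] -> -16
  [-38, 8, -32, 50] -> [] -> 0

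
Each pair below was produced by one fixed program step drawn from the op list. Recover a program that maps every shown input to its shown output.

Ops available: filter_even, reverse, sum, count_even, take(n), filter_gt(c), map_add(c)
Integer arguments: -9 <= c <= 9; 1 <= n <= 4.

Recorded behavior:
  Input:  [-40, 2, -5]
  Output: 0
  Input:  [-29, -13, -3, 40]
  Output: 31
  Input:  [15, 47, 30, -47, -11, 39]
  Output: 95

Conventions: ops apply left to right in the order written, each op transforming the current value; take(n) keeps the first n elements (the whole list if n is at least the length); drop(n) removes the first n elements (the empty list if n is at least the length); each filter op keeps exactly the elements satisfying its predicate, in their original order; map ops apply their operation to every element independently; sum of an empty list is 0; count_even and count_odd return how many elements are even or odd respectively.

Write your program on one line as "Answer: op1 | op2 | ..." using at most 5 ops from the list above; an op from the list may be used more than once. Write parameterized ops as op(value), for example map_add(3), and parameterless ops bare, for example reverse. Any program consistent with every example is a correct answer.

map_add(-9) | filter_gt(-3) | reverse | sum

Check, running the answer program on each example:
  [-40, 2, -5] -> [-49, -7, -14] -> [] -> [] -> 0
  [-29, -13, -3, 40] -> [-38, -22, -12, 31] -> [31] -> [31] -> 31
  [15, 47, 30, -47, -11, 39] -> [6, 38, 21, -56, -20, 30] -> [6, 38, 21, 30] -> [30, 21, 38, 6] -> 95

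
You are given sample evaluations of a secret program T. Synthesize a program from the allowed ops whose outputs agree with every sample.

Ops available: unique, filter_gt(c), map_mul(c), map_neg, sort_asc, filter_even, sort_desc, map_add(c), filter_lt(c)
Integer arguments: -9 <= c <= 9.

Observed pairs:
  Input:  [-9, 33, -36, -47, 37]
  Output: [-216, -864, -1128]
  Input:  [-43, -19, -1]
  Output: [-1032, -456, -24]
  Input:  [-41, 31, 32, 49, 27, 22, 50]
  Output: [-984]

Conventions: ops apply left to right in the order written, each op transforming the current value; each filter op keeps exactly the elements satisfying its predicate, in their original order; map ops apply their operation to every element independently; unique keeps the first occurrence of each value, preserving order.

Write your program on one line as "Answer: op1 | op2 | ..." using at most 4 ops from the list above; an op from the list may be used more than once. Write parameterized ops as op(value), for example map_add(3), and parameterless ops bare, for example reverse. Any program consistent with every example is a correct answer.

map_mul(-4) | map_mul(-6) | filter_lt(6)

Check, running the answer program on each example:
  [-9, 33, -36, -47, 37] -> [36, -132, 144, 188, -148] -> [-216, 792, -864, -1128, 888] -> [-216, -864, -1128]
  [-43, -19, -1] -> [172, 76, 4] -> [-1032, -456, -24] -> [-1032, -456, -24]
  [-41, 31, 32, 49, 27, 22, 50] -> [164, -124, -128, -196, -108, -88, -200] -> [-984, 744, 768, 1176, 648, 528, 1200] -> [-984]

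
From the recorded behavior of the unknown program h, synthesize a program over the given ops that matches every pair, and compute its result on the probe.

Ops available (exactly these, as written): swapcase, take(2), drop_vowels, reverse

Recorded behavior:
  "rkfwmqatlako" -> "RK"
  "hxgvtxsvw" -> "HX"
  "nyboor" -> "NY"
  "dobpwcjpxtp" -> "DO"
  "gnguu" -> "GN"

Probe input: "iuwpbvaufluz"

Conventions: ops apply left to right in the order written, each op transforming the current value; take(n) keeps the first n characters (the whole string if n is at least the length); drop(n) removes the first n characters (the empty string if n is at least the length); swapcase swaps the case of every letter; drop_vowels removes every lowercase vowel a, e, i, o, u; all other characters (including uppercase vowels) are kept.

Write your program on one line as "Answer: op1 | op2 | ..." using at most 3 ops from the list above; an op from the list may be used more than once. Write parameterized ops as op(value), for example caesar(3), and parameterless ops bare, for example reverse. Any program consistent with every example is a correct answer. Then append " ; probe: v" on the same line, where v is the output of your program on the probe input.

take(2) | swapcase ; probe: "IU"

Check, running the answer program on each example:
  "rkfwmqatlako" -> "rk" -> "RK"
  "hxgvtxsvw" -> "hx" -> "HX"
  "nyboor" -> "ny" -> "NY"
  "dobpwcjpxtp" -> "do" -> "DO"
  "gnguu" -> "gn" -> "GN"
  probe: "iuwpbvaufluz" -> "iu" -> "IU"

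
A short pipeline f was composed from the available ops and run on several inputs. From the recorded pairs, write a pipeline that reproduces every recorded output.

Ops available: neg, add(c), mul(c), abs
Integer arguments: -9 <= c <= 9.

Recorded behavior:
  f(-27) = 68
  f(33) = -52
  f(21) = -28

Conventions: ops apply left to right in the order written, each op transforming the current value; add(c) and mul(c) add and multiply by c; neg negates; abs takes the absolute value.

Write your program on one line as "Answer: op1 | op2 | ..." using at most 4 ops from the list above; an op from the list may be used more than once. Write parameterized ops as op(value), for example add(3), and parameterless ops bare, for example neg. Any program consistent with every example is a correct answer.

neg | add(5) | add(2) | mul(2)

Check, running the answer program on each example:
  -27 -> 27 -> 32 -> 34 -> 68
  33 -> -33 -> -28 -> -26 -> -52
  21 -> -21 -> -16 -> -14 -> -28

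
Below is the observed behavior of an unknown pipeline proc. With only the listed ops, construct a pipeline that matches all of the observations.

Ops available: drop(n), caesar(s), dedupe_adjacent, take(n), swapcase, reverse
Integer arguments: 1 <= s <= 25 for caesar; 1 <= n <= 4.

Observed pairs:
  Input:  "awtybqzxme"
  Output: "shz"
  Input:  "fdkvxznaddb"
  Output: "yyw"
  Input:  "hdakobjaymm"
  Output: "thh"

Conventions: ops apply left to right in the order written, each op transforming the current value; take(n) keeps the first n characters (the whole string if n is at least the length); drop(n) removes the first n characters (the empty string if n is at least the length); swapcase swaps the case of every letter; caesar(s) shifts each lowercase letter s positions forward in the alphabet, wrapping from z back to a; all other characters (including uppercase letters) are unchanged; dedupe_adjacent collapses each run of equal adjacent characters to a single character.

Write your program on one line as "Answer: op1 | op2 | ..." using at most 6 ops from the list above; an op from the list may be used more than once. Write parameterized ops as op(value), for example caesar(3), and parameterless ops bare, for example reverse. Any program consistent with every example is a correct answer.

reverse | caesar(23) | caesar(24) | take(3) | reverse

Check, running the answer program on each example:
  "awtybqzxme" -> "emxzqbytwa" -> "bjuwnyvqtx" -> "zhsulwtorv" -> "zhs" -> "shz"
  "fdkvxznaddb" -> "bddanzxvkdf" -> "yaaxkwushac" -> "wyyviusqfya" -> "wyy" -> "yyw"
  "hdakobjaymm" -> "mmyajbokadh" -> "jjvxgylhxae" -> "hhtvewjfvyc" -> "hht" -> "thh"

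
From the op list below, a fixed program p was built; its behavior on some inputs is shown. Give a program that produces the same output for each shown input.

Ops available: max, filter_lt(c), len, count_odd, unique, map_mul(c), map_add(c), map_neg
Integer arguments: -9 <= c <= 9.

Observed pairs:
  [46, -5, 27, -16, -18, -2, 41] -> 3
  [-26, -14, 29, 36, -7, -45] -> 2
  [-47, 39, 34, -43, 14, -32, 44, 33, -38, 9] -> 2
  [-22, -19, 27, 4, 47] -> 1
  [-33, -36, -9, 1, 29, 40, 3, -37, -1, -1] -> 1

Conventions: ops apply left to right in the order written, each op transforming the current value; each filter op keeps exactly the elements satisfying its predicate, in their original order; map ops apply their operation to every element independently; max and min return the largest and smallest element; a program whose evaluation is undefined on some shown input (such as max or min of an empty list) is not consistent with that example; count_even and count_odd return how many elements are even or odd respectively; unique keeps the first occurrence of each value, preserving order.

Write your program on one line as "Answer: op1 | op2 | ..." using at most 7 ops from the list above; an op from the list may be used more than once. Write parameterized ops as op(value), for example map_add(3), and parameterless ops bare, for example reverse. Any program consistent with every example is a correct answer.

filter_lt(0) | map_neg | map_mul(3) | unique | map_add(-5) | count_odd

Check, running the answer program on each example:
  [46, -5, 27, -16, -18, -2, 41] -> [-5, -16, -18, -2] -> [5, 16, 18, 2] -> [15, 48, 54, 6] -> [15, 48, 54, 6] -> [10, 43, 49, 1] -> 3
  [-26, -14, 29, 36, -7, -45] -> [-26, -14, -7, -45] -> [26, 14, 7, 45] -> [78, 42, 21, 135] -> [78, 42, 21, 135] -> [73, 37, 16, 130] -> 2
  [-47, 39, 34, -43, 14, -32, 44, 33, -38, 9] -> [-47, -43, -32, -38] -> [47, 43, 32, 38] -> [141, 129, 96, 114] -> [141, 129, 96, 114] -> [136, 124, 91, 109] -> 2
  [-22, -19, 27, 4, 47] -> [-22, -19] -> [22, 19] -> [66, 57] -> [66, 57] -> [61, 52] -> 1
  [-33, -36, -9, 1, 29, 40, 3, -37, -1, -1] -> [-33, -36, -9, -37, -1, -1] -> [33, 36, 9, 37, 1, 1] -> [99, 108, 27, 111, 3, 3] -> [99, 108, 27, 111, 3] -> [94, 103, 22, 106, -2] -> 1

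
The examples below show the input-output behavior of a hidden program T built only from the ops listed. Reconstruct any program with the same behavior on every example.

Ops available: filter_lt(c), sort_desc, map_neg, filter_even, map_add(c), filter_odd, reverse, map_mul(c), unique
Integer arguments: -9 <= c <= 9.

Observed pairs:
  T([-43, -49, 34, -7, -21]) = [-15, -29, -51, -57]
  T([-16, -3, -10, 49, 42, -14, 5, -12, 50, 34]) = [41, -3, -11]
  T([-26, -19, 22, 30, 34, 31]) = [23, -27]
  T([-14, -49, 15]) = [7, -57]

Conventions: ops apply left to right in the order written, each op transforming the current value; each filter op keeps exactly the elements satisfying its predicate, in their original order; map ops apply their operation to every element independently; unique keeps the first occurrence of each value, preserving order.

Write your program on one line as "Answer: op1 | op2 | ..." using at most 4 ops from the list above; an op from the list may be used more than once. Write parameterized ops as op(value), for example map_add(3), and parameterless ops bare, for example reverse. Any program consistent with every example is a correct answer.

reverse | sort_desc | filter_odd | map_add(-8)

Check, running the answer program on each example:
  [-43, -49, 34, -7, -21] -> [-21, -7, 34, -49, -43] -> [34, -7, -21, -43, -49] -> [-7, -21, -43, -49] -> [-15, -29, -51, -57]
  [-16, -3, -10, 49, 42, -14, 5, -12, 50, 34] -> [34, 50, -12, 5, -14, 42, 49, -10, -3, -16] -> [50, 49, 42, 34, 5, -3, -10, -12, -14, -16] -> [49, 5, -3] -> [41, -3, -11]
  [-26, -19, 22, 30, 34, 31] -> [31, 34, 30, 22, -19, -26] -> [34, 31, 30, 22, -19, -26] -> [31, -19] -> [23, -27]
  [-14, -49, 15] -> [15, -49, -14] -> [15, -14, -49] -> [15, -49] -> [7, -57]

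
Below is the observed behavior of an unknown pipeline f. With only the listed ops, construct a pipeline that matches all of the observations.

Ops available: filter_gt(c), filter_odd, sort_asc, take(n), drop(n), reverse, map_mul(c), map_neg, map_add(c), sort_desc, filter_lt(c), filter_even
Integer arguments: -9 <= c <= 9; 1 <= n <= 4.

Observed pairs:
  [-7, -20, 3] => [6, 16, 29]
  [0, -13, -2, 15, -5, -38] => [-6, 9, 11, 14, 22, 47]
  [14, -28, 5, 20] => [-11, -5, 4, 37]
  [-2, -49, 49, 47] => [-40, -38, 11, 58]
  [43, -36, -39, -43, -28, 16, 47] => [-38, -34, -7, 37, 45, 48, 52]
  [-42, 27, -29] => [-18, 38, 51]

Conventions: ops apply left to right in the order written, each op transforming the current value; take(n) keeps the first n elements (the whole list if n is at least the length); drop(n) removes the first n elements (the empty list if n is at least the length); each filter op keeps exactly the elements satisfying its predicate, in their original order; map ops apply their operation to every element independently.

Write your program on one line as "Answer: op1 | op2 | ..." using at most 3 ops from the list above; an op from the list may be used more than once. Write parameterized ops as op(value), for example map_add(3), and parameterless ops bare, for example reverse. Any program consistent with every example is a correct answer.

sort_desc | map_neg | map_add(9)

Check, running the answer program on each example:
  [-7, -20, 3] -> [3, -7, -20] -> [-3, 7, 20] -> [6, 16, 29]
  [0, -13, -2, 15, -5, -38] -> [15, 0, -2, -5, -13, -38] -> [-15, 0, 2, 5, 13, 38] -> [-6, 9, 11, 14, 22, 47]
  [14, -28, 5, 20] -> [20, 14, 5, -28] -> [-20, -14, -5, 28] -> [-11, -5, 4, 37]
  [-2, -49, 49, 47] -> [49, 47, -2, -49] -> [-49, -47, 2, 49] -> [-40, -38, 11, 58]
  [43, -36, -39, -43, -28, 16, 47] -> [47, 43, 16, -28, -36, -39, -43] -> [-47, -43, -16, 28, 36, 39, 43] -> [-38, -34, -7, 37, 45, 48, 52]
  [-42, 27, -29] -> [27, -29, -42] -> [-27, 29, 42] -> [-18, 38, 51]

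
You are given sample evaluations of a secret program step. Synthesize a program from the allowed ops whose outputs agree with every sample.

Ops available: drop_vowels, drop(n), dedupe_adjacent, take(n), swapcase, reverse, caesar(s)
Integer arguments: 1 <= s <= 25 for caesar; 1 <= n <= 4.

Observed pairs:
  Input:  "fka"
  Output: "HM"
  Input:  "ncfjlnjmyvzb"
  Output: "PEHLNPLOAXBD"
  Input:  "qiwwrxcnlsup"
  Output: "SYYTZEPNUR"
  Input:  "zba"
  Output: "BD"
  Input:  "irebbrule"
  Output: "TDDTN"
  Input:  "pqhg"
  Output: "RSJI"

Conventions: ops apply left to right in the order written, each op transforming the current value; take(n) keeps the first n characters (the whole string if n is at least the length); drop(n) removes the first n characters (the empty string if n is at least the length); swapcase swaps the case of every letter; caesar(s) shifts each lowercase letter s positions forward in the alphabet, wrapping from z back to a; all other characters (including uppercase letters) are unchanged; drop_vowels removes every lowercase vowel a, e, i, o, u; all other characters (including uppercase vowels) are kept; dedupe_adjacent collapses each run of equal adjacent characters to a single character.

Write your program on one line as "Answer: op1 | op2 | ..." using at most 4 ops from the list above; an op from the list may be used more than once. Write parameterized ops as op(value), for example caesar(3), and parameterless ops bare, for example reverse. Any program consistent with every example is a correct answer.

drop_vowels | caesar(2) | swapcase

Check, running the answer program on each example:
  "fka" -> "fk" -> "hm" -> "HM"
  "ncfjlnjmyvzb" -> "ncfjlnjmyvzb" -> "pehlnploaxbd" -> "PEHLNPLOAXBD"
  "qiwwrxcnlsup" -> "qwwrxcnlsp" -> "syytzepnur" -> "SYYTZEPNUR"
  "zba" -> "zb" -> "bd" -> "BD"
  "irebbrule" -> "rbbrl" -> "tddtn" -> "TDDTN"
  "pqhg" -> "pqhg" -> "rsji" -> "RSJI"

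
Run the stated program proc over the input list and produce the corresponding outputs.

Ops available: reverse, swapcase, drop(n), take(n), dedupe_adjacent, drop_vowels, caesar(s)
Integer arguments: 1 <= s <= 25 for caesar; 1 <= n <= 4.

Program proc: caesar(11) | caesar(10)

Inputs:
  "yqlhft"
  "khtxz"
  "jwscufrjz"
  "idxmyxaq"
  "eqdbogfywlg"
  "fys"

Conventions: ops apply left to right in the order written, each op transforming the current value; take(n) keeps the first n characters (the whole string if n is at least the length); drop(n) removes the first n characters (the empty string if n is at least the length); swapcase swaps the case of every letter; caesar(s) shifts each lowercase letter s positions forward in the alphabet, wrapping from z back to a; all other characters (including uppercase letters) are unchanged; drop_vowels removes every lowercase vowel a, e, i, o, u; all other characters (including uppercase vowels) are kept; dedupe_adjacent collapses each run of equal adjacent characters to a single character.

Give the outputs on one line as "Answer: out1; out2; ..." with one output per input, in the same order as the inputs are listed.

Execution, op by op:
  "yqlhft" -> "jbwsqe" -> "tlgcao"
  "khtxz" -> "vseik" -> "fcosu"
  "jwscufrjz" -> "uhdnfqcuk" -> "ernxpameu"
  "idxmyxaq" -> "toixjilb" -> "dyshtsvl"
  "eqdbogfywlg" -> "pbomzrqjhwr" -> "zlywjbatrgb"
  "fys" -> "qjd" -> "atn"

"tlgcao"; "fcosu"; "ernxpameu"; "dyshtsvl"; "zlywjbatrgb"; "atn"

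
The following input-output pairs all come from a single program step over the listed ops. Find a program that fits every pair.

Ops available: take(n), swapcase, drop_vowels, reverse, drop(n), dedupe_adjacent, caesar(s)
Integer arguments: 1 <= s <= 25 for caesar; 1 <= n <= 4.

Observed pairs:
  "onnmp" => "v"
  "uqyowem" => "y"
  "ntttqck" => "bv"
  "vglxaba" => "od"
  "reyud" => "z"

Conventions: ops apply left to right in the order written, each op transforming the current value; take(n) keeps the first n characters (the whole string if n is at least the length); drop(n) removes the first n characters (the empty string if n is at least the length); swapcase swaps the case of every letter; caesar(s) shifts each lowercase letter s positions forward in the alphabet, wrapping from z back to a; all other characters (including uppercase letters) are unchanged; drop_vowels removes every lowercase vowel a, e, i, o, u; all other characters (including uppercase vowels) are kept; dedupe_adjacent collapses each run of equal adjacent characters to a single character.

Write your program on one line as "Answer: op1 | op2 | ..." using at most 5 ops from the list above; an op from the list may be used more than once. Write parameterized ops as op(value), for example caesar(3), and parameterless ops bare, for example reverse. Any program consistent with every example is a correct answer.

take(2) | drop_vowels | caesar(8) | reverse

Check, running the answer program on each example:
  "onnmp" -> "on" -> "n" -> "v" -> "v"
  "uqyowem" -> "uq" -> "q" -> "y" -> "y"
  "ntttqck" -> "nt" -> "nt" -> "vb" -> "bv"
  "vglxaba" -> "vg" -> "vg" -> "do" -> "od"
  "reyud" -> "re" -> "r" -> "z" -> "z"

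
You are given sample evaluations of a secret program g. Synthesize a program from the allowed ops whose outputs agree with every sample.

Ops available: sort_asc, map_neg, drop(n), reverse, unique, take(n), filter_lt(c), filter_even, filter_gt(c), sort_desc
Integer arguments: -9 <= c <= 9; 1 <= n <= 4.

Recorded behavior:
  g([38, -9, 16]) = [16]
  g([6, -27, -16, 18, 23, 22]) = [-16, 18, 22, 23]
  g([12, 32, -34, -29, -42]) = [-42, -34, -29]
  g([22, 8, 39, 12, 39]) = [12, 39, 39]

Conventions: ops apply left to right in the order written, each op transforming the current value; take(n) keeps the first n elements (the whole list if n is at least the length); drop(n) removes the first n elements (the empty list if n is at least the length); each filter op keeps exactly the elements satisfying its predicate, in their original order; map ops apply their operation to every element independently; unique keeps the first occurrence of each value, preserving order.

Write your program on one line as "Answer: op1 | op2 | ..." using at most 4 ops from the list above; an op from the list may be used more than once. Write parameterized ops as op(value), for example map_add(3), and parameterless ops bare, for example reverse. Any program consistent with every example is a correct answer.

drop(2) | reverse | sort_desc | sort_asc

Check, running the answer program on each example:
  [38, -9, 16] -> [16] -> [16] -> [16] -> [16]
  [6, -27, -16, 18, 23, 22] -> [-16, 18, 23, 22] -> [22, 23, 18, -16] -> [23, 22, 18, -16] -> [-16, 18, 22, 23]
  [12, 32, -34, -29, -42] -> [-34, -29, -42] -> [-42, -29, -34] -> [-29, -34, -42] -> [-42, -34, -29]
  [22, 8, 39, 12, 39] -> [39, 12, 39] -> [39, 12, 39] -> [39, 39, 12] -> [12, 39, 39]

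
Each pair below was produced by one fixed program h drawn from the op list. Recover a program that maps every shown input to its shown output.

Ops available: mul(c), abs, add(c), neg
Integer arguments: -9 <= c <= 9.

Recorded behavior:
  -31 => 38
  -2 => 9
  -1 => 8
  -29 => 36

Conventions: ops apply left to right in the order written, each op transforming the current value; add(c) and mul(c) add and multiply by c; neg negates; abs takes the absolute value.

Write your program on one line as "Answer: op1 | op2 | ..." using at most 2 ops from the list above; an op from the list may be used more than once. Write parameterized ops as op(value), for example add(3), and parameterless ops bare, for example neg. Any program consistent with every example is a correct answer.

add(-7) | neg

Check, running the answer program on each example:
  -31 -> -38 -> 38
  -2 -> -9 -> 9
  -1 -> -8 -> 8
  -29 -> -36 -> 36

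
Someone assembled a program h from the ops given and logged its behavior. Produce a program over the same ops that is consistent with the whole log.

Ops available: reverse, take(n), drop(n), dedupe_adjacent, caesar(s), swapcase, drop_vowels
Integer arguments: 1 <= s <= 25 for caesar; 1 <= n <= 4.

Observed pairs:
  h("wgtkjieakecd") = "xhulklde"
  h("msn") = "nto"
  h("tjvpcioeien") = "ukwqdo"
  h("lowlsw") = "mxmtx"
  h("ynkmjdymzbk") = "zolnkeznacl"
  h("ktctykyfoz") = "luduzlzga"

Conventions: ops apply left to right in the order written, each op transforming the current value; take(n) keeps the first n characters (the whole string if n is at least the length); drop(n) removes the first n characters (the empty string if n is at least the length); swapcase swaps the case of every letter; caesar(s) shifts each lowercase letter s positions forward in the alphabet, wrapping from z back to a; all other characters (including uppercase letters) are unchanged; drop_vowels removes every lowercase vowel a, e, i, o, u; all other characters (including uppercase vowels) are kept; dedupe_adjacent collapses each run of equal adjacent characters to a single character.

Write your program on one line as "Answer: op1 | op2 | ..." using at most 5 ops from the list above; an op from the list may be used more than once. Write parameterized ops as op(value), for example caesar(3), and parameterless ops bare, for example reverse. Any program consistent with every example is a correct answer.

reverse | drop_vowels | reverse | caesar(1)

Check, running the answer program on each example:
  "wgtkjieakecd" -> "dcekaeijktgw" -> "dckjktgw" -> "wgtkjkcd" -> "xhulklde"
  "msn" -> "nsm" -> "nsm" -> "msn" -> "nto"
  "tjvpcioeien" -> "neieoicpvjt" -> "ncpvjt" -> "tjvpcn" -> "ukwqdo"
  "lowlsw" -> "wslwol" -> "wslwl" -> "lwlsw" -> "mxmtx"
  "ynkmjdymzbk" -> "kbzmydjmkny" -> "kbzmydjmkny" -> "ynkmjdymzbk" -> "zolnkeznacl"
  "ktctykyfoz" -> "zofykytctk" -> "zfykytctk" -> "ktctykyfz" -> "luduzlzga"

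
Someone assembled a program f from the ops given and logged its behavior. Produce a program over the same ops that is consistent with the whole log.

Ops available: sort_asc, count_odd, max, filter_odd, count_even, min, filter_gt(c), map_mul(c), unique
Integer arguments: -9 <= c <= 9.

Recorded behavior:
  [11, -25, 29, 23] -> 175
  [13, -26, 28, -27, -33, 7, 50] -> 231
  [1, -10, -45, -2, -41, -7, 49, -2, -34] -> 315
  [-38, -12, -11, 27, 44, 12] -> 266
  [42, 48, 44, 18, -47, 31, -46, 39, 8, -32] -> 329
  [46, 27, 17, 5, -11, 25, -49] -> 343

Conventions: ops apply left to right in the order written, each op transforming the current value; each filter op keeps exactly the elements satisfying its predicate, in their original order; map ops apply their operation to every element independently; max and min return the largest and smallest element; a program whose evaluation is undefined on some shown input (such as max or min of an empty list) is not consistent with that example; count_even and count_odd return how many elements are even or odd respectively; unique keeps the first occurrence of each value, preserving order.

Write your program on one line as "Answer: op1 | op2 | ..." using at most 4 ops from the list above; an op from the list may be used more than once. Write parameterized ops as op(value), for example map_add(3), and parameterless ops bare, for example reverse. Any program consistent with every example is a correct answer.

map_mul(-7) | sort_asc | max

Check, running the answer program on each example:
  [11, -25, 29, 23] -> [-77, 175, -203, -161] -> [-203, -161, -77, 175] -> 175
  [13, -26, 28, -27, -33, 7, 50] -> [-91, 182, -196, 189, 231, -49, -350] -> [-350, -196, -91, -49, 182, 189, 231] -> 231
  [1, -10, -45, -2, -41, -7, 49, -2, -34] -> [-7, 70, 315, 14, 287, 49, -343, 14, 238] -> [-343, -7, 14, 14, 49, 70, 238, 287, 315] -> 315
  [-38, -12, -11, 27, 44, 12] -> [266, 84, 77, -189, -308, -84] -> [-308, -189, -84, 77, 84, 266] -> 266
  [42, 48, 44, 18, -47, 31, -46, 39, 8, -32] -> [-294, -336, -308, -126, 329, -217, 322, -273, -56, 224] -> [-336, -308, -294, -273, -217, -126, -56, 224, 322, 329] -> 329
  [46, 27, 17, 5, -11, 25, -49] -> [-322, -189, -119, -35, 77, -175, 343] -> [-322, -189, -175, -119, -35, 77, 343] -> 343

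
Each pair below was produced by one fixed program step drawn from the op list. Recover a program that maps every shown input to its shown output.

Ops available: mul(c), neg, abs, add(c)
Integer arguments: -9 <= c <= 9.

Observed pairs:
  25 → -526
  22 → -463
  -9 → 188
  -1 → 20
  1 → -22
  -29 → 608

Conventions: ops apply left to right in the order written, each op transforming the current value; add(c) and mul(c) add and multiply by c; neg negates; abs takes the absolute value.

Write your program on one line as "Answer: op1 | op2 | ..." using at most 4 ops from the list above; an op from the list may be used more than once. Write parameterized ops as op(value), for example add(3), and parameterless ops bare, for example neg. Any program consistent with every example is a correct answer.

mul(-3) | mul(7) | add(-1)

Check, running the answer program on each example:
  25 -> -75 -> -525 -> -526
  22 -> -66 -> -462 -> -463
  -9 -> 27 -> 189 -> 188
  -1 -> 3 -> 21 -> 20
  1 -> -3 -> -21 -> -22
  -29 -> 87 -> 609 -> 608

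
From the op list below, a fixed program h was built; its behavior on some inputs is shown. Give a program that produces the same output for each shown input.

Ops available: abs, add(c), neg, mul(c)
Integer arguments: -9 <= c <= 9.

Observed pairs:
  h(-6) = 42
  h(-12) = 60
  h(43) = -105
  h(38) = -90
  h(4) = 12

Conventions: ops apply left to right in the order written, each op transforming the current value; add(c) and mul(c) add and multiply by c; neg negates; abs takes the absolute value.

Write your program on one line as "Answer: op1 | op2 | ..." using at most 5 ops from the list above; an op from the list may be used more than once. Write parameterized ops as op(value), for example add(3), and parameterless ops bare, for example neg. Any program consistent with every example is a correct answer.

neg | add(1) | add(7) | neg | mul(-3)

Check, running the answer program on each example:
  -6 -> 6 -> 7 -> 14 -> -14 -> 42
  -12 -> 12 -> 13 -> 20 -> -20 -> 60
  43 -> -43 -> -42 -> -35 -> 35 -> -105
  38 -> -38 -> -37 -> -30 -> 30 -> -90
  4 -> -4 -> -3 -> 4 -> -4 -> 12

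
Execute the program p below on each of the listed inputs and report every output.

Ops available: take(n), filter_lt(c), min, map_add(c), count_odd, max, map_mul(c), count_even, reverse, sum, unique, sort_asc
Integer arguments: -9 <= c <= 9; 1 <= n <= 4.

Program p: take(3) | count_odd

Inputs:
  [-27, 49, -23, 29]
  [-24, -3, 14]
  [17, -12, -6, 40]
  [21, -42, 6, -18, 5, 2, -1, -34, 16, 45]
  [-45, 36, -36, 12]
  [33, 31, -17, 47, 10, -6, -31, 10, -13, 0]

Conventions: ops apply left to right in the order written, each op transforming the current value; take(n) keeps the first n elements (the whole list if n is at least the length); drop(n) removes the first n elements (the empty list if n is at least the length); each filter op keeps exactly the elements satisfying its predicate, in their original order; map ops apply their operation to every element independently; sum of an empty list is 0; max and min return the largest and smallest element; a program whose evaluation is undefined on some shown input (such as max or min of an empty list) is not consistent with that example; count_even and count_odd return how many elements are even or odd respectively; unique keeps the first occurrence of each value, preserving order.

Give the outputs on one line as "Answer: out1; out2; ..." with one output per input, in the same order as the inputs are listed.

Execution, op by op:
  [-27, 49, -23, 29] -> [-27, 49, -23] -> 3
  [-24, -3, 14] -> [-24, -3, 14] -> 1
  [17, -12, -6, 40] -> [17, -12, -6] -> 1
  [21, -42, 6, -18, 5, 2, -1, -34, 16, 45] -> [21, -42, 6] -> 1
  [-45, 36, -36, 12] -> [-45, 36, -36] -> 1
  [33, 31, -17, 47, 10, -6, -31, 10, -13, 0] -> [33, 31, -17] -> 3

3; 1; 1; 1; 1; 3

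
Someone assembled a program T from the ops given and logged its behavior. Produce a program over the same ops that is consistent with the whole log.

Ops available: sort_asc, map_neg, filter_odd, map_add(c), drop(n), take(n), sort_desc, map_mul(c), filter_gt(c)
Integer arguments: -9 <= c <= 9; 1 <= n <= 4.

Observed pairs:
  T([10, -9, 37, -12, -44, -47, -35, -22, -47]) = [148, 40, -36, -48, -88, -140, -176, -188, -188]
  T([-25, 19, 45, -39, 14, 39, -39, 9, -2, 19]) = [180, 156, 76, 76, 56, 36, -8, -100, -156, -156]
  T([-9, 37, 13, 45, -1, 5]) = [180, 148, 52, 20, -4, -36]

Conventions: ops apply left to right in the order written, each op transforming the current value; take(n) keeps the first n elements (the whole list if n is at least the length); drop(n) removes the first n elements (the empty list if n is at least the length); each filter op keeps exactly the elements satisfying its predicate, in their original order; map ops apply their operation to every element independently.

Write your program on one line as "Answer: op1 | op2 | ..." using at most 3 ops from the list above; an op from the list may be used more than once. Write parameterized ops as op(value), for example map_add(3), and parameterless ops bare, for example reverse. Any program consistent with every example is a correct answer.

map_mul(4) | sort_desc

Check, running the answer program on each example:
  [10, -9, 37, -12, -44, -47, -35, -22, -47] -> [40, -36, 148, -48, -176, -188, -140, -88, -188] -> [148, 40, -36, -48, -88, -140, -176, -188, -188]
  [-25, 19, 45, -39, 14, 39, -39, 9, -2, 19] -> [-100, 76, 180, -156, 56, 156, -156, 36, -8, 76] -> [180, 156, 76, 76, 56, 36, -8, -100, -156, -156]
  [-9, 37, 13, 45, -1, 5] -> [-36, 148, 52, 180, -4, 20] -> [180, 148, 52, 20, -4, -36]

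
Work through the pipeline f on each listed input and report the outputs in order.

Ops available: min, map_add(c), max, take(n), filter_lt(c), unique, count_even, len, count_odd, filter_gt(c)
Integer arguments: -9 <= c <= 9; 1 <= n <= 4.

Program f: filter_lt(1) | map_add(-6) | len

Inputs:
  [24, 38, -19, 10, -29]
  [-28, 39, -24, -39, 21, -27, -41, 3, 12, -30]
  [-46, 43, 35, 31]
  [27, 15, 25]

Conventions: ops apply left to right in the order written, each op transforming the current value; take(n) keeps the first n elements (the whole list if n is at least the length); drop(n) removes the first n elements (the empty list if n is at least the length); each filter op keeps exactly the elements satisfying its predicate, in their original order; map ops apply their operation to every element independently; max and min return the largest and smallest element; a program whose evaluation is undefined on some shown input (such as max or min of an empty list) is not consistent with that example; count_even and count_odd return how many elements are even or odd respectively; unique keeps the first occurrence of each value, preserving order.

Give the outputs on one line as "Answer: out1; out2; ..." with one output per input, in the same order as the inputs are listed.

2; 6; 1; 0

Execution, op by op:
  [24, 38, -19, 10, -29] -> [-19, -29] -> [-25, -35] -> 2
  [-28, 39, -24, -39, 21, -27, -41, 3, 12, -30] -> [-28, -24, -39, -27, -41, -30] -> [-34, -30, -45, -33, -47, -36] -> 6
  [-46, 43, 35, 31] -> [-46] -> [-52] -> 1
  [27, 15, 25] -> [] -> [] -> 0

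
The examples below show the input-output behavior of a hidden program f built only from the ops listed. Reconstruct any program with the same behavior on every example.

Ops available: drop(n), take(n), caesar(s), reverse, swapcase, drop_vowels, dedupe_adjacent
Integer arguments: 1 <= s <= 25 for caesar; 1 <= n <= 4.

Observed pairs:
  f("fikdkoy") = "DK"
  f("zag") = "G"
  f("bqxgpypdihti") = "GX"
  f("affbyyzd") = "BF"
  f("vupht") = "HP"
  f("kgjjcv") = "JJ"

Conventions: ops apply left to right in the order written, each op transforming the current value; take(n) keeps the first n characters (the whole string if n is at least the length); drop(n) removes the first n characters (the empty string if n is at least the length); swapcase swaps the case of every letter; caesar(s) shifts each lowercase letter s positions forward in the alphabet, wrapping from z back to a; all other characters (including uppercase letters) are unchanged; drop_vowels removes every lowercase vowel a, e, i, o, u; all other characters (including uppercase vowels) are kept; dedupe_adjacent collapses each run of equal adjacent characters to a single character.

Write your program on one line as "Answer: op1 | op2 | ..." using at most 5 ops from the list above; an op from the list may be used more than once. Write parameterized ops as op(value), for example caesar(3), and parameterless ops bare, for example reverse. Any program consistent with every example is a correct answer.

drop(2) | swapcase | take(3) | take(2) | reverse

Check, running the answer program on each example:
  "fikdkoy" -> "kdkoy" -> "KDKOY" -> "KDK" -> "KD" -> "DK"
  "zag" -> "g" -> "G" -> "G" -> "G" -> "G"
  "bqxgpypdihti" -> "xgpypdihti" -> "XGPYPDIHTI" -> "XGP" -> "XG" -> "GX"
  "affbyyzd" -> "fbyyzd" -> "FBYYZD" -> "FBY" -> "FB" -> "BF"
  "vupht" -> "pht" -> "PHT" -> "PHT" -> "PH" -> "HP"
  "kgjjcv" -> "jjcv" -> "JJCV" -> "JJC" -> "JJ" -> "JJ"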